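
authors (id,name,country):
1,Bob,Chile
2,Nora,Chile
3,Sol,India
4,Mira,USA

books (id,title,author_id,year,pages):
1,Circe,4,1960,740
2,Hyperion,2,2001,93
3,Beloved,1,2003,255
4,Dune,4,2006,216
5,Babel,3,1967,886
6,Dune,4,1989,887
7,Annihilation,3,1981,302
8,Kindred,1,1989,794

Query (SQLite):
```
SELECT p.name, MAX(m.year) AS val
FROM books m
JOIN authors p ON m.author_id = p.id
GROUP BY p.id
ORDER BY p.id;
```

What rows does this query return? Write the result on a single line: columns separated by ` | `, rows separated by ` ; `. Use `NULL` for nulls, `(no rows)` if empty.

Bob | 2003 ; Nora | 2001 ; Sol | 1981 ; Mira | 2006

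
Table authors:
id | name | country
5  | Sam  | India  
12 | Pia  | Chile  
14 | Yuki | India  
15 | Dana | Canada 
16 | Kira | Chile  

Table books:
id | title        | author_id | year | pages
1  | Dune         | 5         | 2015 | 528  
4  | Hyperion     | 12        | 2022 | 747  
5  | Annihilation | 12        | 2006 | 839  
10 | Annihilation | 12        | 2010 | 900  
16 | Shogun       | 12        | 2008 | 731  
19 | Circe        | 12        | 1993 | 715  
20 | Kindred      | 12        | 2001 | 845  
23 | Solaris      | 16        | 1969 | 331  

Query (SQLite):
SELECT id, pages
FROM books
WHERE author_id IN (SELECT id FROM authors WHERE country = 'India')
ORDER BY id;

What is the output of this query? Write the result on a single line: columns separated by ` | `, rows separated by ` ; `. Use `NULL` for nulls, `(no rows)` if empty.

1 | 528

Inner query: authors.id where country = 'India'.
Outer: keep books rows whose author_id is in that set.
Inner query → {5, 14}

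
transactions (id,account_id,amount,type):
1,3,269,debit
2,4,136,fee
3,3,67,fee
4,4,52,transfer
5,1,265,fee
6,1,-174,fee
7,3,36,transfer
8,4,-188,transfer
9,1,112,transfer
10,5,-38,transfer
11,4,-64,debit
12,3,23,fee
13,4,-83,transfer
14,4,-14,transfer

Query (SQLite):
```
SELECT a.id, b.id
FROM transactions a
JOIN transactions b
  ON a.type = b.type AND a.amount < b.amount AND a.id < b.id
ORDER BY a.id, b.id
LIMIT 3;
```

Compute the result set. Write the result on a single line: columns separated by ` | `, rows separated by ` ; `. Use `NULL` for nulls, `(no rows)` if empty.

Pairs (a,b) with same type, a.amount < b.amount, a.id < b.id.
type groups: debit:{1,11} fee:{2,3,5,6,12} transfer:{4,7,8,9,10,13,14}
Ordered by (a.id, b.id); first 3.

2 | 5 ; 3 | 5 ; 4 | 9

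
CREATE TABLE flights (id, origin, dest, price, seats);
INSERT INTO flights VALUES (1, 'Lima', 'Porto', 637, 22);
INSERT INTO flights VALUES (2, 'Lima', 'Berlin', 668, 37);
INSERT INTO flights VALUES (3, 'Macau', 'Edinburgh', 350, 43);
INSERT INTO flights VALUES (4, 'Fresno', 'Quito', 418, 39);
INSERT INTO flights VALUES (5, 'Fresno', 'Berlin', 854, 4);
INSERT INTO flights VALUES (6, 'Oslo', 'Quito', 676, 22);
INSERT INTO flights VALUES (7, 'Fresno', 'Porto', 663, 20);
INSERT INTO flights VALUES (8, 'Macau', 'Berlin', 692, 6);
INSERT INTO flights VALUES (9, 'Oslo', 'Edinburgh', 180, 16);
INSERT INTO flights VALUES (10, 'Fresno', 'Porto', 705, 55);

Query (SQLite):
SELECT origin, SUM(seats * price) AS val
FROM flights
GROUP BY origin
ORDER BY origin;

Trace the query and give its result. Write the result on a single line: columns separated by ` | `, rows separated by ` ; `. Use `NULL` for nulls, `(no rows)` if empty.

For each row compute seats * price.
Group by origin; take SUM of the expression per group.
  Fresno: ids {4, 5, 7, 10} → SUM(seats * price)=71753
  Lima: ids {1, 2} → SUM(seats * price)=38730
  Macau: ids {3, 8} → SUM(seats * price)=19202
  Oslo: ids {6, 9} → SUM(seats * price)=17752

Fresno | 71753 ; Lima | 38730 ; Macau | 19202 ; Oslo | 17752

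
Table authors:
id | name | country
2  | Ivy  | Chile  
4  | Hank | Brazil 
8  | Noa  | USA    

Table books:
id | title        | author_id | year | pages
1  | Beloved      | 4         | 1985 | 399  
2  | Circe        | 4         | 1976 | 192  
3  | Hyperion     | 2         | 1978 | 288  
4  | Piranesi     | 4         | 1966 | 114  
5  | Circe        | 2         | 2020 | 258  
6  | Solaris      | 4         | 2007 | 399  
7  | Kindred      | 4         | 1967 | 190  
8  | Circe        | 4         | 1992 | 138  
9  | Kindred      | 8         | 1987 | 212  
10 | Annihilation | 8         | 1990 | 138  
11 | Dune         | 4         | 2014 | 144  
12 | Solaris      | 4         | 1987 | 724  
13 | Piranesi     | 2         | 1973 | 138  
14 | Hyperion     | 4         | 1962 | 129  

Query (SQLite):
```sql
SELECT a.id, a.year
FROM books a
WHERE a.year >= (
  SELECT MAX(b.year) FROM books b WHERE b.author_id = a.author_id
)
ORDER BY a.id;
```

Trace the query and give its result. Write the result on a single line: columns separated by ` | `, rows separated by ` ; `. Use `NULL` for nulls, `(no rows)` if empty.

5 | 2020 ; 10 | 1990 ; 11 | 2014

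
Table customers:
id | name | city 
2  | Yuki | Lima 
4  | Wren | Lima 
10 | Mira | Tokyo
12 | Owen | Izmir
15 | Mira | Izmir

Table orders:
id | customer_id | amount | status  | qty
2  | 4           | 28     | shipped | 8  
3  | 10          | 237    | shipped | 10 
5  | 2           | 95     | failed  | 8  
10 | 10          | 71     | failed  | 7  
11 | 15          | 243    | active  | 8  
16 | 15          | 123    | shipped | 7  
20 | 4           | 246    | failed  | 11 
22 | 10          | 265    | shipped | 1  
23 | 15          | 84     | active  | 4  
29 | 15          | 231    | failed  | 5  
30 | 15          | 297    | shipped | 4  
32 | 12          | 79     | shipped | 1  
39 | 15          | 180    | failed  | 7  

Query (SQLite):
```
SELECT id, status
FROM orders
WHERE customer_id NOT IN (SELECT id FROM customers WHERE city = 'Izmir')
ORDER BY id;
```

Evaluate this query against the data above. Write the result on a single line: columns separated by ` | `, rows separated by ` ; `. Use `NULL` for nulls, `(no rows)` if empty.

Inner query: customers.id where city = 'Izmir'.
Outer: keep orders rows whose customer_id is not in that set.
Inner query → {12, 15}

2 | shipped ; 3 | shipped ; 5 | failed ; 10 | failed ; 20 | failed ; 22 | shipped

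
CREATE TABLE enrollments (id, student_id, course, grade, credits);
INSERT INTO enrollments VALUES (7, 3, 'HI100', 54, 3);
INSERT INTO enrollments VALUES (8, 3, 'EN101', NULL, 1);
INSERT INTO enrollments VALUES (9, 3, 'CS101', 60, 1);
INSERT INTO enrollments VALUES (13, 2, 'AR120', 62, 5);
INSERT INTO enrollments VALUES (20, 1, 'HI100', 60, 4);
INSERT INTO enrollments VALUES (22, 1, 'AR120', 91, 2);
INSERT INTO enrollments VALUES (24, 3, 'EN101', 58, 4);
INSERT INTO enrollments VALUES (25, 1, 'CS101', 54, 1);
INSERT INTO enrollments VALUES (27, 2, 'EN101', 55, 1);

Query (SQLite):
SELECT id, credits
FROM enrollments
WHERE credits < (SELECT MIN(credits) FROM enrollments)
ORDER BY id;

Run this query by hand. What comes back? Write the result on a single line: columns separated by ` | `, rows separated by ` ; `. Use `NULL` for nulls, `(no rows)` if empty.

(no rows)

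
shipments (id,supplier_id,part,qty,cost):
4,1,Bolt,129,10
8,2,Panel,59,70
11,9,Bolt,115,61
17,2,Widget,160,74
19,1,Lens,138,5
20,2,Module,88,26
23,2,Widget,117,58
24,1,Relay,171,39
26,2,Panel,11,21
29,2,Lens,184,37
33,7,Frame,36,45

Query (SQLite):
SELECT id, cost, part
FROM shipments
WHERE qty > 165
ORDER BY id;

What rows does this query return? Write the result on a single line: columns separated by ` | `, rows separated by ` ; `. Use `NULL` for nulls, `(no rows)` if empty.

24 | 39 | Relay ; 29 | 37 | Lens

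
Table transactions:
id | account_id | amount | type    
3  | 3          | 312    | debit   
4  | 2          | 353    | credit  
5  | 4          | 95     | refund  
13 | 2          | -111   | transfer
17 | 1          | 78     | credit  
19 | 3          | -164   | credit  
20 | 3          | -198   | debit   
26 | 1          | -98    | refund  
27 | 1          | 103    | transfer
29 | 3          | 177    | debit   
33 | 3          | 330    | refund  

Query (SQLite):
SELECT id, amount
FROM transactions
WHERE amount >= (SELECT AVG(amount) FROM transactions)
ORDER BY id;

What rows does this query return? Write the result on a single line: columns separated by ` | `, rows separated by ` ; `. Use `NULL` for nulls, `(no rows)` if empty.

Scalar subquery: AVG(amount) over all transactions rows = 79.727273 (≈; comparison uses full precision).
Keep rows where amount >= that value.

3 | 312 ; 4 | 353 ; 5 | 95 ; 27 | 103 ; 29 | 177 ; 33 | 330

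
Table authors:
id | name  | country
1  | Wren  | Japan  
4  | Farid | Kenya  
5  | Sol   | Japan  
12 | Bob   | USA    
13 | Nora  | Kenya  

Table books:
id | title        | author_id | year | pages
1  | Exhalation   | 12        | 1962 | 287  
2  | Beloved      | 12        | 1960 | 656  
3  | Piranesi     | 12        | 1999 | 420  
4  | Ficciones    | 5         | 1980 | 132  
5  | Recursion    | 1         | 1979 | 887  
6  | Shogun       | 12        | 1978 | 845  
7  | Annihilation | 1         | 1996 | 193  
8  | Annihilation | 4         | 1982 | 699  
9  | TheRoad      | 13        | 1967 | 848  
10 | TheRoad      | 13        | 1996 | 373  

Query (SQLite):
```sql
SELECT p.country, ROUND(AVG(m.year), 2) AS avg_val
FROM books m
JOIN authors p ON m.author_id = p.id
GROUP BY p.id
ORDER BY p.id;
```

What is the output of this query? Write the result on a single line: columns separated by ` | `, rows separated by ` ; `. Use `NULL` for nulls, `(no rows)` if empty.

Japan | 1987.5 ; Kenya | 1982 ; Japan | 1980 ; USA | 1974.75 ; Kenya | 1981.5

Join each books row to its authors via author_id.
Group joined rows by authors.id; compute ROUND(AVG(m.year), 2) per group.
  1: ids {5, 7} → ROUND(AVG(m.year), 2)=1987.5
  4: ids {8} → ROUND(AVG(m.year), 2)=1982
  5: ids {4} → ROUND(AVG(m.year), 2)=1980
  12: ids {1, 2, 3, 6} → ROUND(AVG(m.year), 2)=1974.75
  13: ids {9, 10} → ROUND(AVG(m.year), 2)=1981.5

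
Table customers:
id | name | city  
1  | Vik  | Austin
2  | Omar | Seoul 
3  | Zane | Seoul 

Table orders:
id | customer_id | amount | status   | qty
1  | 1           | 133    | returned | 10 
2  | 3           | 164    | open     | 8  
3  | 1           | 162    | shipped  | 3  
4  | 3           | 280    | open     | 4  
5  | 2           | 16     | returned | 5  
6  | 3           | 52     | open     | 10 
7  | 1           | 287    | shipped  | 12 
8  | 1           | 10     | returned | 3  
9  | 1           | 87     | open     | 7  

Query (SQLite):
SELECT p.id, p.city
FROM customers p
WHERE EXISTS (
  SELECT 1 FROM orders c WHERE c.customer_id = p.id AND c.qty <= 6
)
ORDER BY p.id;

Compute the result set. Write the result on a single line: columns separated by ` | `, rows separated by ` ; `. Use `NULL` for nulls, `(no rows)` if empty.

1 | Austin ; 2 | Seoul ; 3 | Seoul

For each customers row, check whether any orders with matching customer_id has qty <= 6.
Keep rows where that is true.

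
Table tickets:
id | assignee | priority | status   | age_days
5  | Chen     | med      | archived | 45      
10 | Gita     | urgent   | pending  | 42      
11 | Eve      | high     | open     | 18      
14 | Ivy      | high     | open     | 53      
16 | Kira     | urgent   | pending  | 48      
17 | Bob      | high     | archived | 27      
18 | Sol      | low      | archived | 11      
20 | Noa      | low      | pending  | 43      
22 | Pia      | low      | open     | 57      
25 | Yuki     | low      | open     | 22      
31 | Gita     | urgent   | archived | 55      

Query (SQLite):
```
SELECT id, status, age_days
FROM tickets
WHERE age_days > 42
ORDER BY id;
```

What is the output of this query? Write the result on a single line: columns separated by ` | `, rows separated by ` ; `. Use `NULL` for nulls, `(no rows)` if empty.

5 | archived | 45 ; 14 | open | 53 ; 16 | pending | 48 ; 20 | pending | 43 ; 22 | open | 57 ; 31 | archived | 55

age_days > 42: ids {5, 14, 16, 20, 22, 31}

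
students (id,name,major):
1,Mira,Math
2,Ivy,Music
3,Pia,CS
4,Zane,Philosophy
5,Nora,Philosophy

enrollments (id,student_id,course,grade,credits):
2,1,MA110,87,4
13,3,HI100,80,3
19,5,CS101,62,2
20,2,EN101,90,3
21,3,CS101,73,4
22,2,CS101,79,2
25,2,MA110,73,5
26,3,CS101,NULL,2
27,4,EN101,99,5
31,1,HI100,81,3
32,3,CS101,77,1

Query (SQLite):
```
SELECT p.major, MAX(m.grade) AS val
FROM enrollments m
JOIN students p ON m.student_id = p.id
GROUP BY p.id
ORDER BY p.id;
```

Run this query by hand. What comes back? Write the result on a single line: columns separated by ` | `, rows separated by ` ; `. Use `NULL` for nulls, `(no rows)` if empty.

Join each enrollments row to its students via student_id.
Group joined rows by students.id; compute MAX(m.grade) per group.
  1: ids {2, 31} → MAX(m.grade)=87
  2: ids {20, 22, 25} → MAX(m.grade)=90
  3: ids {13, 21, 26, 32} → MAX(m.grade)=80
  4: ids {27} → MAX(m.grade)=99
  5: ids {19} → MAX(m.grade)=62

Math | 87 ; Music | 90 ; CS | 80 ; Philosophy | 99 ; Philosophy | 62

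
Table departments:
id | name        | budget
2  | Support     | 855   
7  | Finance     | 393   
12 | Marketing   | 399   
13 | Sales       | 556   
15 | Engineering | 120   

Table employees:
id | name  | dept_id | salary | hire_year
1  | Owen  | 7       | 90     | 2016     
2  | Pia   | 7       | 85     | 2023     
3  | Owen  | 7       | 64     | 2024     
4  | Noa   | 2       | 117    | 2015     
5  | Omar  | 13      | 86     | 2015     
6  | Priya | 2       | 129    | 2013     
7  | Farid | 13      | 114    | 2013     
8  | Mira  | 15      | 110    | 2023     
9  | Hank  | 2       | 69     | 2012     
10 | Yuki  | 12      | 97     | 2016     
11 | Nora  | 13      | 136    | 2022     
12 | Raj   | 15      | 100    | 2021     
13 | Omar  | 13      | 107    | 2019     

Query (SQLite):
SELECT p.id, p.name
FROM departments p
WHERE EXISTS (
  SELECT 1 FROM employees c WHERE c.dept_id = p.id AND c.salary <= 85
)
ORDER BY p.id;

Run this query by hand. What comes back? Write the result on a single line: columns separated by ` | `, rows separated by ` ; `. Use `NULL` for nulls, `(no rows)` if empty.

2 | Support ; 7 | Finance

For each departments row, check whether any employees with matching dept_id has salary <= 85.
Keep rows where that is true.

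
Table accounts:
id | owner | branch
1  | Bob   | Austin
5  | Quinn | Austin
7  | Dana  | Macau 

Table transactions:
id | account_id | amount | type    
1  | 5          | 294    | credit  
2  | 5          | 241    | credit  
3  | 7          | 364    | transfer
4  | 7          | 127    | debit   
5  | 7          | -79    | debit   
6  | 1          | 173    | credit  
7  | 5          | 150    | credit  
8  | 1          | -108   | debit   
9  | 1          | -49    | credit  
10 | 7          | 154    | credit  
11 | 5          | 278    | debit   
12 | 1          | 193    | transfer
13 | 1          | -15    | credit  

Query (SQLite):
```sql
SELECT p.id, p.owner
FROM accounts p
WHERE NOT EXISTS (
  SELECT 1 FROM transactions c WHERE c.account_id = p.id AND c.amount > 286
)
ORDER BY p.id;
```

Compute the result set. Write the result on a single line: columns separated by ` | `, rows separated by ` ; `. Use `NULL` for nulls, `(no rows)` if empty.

For each accounts row, check whether any transactions with matching account_id has amount > 286.
Keep rows where that is false.

1 | Bob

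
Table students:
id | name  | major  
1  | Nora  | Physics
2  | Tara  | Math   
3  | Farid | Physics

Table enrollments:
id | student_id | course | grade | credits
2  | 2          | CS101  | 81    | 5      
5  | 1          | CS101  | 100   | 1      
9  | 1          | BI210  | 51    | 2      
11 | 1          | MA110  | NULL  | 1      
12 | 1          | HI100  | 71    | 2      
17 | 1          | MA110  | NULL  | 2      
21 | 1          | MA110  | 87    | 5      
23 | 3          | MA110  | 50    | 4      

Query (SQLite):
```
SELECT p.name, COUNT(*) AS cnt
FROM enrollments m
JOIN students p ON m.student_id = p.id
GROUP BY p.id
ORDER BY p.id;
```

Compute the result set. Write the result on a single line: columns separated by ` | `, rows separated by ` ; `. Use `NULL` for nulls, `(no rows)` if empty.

Nora | 6 ; Tara | 1 ; Farid | 1

Join each enrollments row to its students via student_id.
Group joined rows by students.id; compute COUNT(*) per group.
  1: ids {5, 9, 11, 12, 17, 21} → COUNT(*)=6
  2: ids {2} → COUNT(*)=1
  3: ids {23} → COUNT(*)=1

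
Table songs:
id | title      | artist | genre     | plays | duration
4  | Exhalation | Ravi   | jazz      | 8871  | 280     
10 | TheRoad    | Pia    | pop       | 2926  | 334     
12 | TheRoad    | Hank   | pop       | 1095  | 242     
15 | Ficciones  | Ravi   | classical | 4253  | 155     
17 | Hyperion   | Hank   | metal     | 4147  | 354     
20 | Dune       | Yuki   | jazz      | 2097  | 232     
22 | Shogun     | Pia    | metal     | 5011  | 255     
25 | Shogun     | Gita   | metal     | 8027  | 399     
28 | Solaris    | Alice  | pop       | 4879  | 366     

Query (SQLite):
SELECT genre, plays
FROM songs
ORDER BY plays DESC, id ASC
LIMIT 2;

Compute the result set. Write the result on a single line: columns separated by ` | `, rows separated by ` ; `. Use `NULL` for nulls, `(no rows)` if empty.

jazz | 8871 ; metal | 8027

Sort by plays desc, tiebreak id asc: (8871, id=4), (8027, id=25), (5011, id=22), (4879, id=28), (4253, id=15) …. Take first 2.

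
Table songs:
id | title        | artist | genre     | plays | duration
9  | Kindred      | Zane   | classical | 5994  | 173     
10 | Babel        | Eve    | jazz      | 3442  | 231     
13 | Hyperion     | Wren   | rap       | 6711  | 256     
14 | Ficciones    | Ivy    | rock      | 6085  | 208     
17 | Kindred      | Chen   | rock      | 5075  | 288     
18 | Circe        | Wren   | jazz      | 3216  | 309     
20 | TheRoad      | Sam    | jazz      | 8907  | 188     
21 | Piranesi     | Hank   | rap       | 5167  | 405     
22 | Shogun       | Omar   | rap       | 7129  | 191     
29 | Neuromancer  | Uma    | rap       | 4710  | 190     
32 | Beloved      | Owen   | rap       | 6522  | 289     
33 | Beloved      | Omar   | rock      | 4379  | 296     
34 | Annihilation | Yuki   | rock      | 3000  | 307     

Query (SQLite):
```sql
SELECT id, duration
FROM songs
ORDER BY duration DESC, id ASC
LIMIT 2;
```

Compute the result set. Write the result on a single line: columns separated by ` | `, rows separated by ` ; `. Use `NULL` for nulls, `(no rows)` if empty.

Sort by duration desc, tiebreak id asc: (405, id=21), (309, id=18), (307, id=34), (296, id=33), (289, id=32) …. Take first 2.

21 | 405 ; 18 | 309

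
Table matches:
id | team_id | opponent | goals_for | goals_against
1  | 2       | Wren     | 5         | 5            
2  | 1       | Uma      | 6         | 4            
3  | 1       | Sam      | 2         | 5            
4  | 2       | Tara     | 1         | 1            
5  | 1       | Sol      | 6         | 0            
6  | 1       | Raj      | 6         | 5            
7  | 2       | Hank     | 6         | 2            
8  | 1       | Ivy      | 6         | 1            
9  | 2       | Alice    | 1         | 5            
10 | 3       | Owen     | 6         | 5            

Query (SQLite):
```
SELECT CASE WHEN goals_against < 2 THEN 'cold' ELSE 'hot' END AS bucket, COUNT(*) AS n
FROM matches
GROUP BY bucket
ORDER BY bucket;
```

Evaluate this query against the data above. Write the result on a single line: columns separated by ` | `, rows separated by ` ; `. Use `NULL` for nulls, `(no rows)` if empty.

Bucket rows by goals_against < 2 → 'cold' else 'hot'; count each bucket.

cold | 3 ; hot | 7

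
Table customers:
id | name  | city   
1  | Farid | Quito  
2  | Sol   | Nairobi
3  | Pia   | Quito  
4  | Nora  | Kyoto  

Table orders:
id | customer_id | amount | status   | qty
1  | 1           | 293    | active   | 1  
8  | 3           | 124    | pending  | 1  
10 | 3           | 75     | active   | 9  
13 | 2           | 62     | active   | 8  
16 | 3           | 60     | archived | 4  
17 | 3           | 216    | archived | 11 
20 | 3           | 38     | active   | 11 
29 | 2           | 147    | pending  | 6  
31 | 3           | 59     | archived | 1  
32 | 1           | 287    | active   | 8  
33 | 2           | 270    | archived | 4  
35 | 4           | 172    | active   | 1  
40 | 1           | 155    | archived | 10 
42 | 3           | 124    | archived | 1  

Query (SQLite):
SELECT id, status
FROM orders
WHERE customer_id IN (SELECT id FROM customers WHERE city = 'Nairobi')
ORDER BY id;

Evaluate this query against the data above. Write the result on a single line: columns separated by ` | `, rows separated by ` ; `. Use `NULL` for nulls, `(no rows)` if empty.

Inner query: customers.id where city = 'Nairobi'.
Outer: keep orders rows whose customer_id is in that set.
Inner query → {2}

13 | active ; 29 | pending ; 33 | archived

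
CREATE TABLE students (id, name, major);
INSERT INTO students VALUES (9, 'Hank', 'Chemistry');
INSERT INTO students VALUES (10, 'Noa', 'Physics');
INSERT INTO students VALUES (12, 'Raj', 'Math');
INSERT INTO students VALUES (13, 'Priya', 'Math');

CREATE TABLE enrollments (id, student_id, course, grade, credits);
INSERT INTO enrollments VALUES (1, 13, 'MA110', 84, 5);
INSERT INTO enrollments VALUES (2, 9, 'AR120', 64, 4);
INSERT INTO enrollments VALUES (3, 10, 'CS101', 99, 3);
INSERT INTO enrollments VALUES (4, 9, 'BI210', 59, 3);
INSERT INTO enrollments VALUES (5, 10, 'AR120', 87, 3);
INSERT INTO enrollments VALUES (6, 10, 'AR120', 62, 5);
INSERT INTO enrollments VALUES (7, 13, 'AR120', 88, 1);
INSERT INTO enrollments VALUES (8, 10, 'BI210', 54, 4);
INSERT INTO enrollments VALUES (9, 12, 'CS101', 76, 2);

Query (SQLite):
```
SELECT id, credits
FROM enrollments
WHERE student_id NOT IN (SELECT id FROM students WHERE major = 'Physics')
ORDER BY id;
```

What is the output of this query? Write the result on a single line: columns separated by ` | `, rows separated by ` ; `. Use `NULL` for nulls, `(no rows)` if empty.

Inner query: students.id where major = 'Physics'.
Outer: keep enrollments rows whose student_id is not in that set.
Inner query → {10}

1 | 5 ; 2 | 4 ; 4 | 3 ; 7 | 1 ; 9 | 2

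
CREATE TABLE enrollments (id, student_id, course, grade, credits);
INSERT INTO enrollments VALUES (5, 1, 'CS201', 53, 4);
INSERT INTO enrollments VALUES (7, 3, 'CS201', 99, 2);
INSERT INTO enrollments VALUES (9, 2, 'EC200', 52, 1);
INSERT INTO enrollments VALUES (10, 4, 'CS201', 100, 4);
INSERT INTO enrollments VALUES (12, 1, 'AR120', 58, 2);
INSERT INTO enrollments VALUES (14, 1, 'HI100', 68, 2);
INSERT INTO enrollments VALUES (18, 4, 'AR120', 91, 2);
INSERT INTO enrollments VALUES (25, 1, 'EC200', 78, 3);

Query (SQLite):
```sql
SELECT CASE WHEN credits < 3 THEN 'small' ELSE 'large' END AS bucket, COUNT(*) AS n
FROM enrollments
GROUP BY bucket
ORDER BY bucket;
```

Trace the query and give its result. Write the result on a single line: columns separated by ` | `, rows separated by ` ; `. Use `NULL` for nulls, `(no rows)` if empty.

Bucket rows by credits < 3 → 'small' else 'large'; count each bucket.

large | 3 ; small | 5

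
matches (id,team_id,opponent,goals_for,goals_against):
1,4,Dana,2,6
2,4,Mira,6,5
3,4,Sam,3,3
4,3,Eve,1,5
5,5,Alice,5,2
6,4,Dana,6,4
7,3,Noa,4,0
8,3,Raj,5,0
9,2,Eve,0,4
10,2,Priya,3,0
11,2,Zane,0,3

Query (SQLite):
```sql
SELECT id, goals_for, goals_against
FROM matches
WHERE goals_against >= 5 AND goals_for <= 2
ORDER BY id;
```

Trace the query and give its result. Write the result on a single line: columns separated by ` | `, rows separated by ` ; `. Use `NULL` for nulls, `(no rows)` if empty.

1 | 2 | 6 ; 4 | 1 | 5

goals_against >= 5: ids {1, 2, 4}
goals_for <= 2: ids {1, 4, 9, 11}
Combine with AND.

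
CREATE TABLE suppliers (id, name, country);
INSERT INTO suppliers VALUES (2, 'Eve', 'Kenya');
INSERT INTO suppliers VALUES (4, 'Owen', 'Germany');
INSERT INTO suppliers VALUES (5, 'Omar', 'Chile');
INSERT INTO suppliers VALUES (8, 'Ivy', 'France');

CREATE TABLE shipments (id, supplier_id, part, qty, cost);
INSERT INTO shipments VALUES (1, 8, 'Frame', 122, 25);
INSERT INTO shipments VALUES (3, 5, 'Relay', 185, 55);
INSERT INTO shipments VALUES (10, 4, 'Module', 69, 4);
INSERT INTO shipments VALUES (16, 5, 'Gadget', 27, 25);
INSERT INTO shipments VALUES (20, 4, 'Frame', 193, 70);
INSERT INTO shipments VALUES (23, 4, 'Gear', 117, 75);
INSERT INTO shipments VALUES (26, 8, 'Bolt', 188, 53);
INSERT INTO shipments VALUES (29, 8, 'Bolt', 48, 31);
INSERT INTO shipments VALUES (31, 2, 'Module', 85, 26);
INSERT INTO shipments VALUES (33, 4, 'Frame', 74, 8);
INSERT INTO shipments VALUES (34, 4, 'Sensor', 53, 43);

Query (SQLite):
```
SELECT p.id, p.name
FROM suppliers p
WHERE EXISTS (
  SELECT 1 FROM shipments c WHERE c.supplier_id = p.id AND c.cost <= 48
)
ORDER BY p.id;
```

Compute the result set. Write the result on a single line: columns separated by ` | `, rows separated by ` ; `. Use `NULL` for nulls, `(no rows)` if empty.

For each suppliers row, check whether any shipments with matching supplier_id has cost <= 48.
Keep rows where that is true.

2 | Eve ; 4 | Owen ; 5 | Omar ; 8 | Ivy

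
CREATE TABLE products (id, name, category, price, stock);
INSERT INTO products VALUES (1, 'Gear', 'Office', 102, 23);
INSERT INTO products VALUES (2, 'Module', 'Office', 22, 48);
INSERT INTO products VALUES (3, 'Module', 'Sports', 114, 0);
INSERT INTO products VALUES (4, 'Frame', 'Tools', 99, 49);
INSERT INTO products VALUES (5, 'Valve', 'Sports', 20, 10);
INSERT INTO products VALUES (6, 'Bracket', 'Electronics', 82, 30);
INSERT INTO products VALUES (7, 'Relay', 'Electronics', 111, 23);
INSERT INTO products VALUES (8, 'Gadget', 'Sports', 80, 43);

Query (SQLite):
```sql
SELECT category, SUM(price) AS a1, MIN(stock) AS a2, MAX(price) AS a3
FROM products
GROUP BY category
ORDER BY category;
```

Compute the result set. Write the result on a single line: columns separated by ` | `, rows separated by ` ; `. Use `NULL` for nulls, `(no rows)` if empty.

Group products by category.
Per group compute: SUM(price), MIN(stock), MAX(price).
  Electronics: ids {6, 7} → SUM(price)=193, MIN(stock)=23, MAX(price)=111
  Office: ids {1, 2} → SUM(price)=124, MIN(stock)=23, MAX(price)=102
  Sports: ids {3, 5, 8} → SUM(price)=214, MIN(stock)=0, MAX(price)=114
  Tools: ids {4} → SUM(price)=99, MIN(stock)=49, MAX(price)=99

Electronics | 193 | 23 | 111 ; Office | 124 | 23 | 102 ; Sports | 214 | 0 | 114 ; Tools | 99 | 49 | 99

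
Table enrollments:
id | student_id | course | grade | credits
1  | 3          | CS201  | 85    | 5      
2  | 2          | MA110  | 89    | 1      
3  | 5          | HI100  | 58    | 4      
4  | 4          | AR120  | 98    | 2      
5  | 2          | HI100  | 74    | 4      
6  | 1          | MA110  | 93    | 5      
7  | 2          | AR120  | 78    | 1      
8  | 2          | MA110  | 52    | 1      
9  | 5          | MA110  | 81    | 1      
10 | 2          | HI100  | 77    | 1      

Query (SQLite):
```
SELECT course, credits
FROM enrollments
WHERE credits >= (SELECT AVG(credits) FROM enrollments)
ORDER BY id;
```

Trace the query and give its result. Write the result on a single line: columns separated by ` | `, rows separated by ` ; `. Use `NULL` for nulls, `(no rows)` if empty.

Scalar subquery: AVG(credits) over all enrollments rows = 2.5.
Keep rows where credits >= that value.

CS201 | 5 ; HI100 | 4 ; HI100 | 4 ; MA110 | 5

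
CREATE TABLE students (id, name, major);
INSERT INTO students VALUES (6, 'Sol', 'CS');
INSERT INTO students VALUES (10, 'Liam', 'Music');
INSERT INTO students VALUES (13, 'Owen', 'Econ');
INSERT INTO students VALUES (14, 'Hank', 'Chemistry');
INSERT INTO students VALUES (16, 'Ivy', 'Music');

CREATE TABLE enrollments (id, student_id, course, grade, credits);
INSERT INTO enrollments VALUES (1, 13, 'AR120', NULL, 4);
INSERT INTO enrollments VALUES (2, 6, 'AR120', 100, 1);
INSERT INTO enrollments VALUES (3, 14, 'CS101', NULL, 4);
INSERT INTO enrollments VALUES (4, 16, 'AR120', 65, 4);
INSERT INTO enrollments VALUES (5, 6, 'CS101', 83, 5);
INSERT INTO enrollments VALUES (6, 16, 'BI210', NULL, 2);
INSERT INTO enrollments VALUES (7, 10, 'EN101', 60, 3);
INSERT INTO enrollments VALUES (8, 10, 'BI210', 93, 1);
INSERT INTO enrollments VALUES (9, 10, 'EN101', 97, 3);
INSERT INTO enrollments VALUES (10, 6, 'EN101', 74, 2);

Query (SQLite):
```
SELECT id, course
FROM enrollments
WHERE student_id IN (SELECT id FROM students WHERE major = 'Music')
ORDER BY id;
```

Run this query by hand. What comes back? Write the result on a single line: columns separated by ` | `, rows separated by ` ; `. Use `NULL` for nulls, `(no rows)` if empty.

4 | AR120 ; 6 | BI210 ; 7 | EN101 ; 8 | BI210 ; 9 | EN101

Inner query: students.id where major = 'Music'.
Outer: keep enrollments rows whose student_id is in that set.
Inner query → {10, 16}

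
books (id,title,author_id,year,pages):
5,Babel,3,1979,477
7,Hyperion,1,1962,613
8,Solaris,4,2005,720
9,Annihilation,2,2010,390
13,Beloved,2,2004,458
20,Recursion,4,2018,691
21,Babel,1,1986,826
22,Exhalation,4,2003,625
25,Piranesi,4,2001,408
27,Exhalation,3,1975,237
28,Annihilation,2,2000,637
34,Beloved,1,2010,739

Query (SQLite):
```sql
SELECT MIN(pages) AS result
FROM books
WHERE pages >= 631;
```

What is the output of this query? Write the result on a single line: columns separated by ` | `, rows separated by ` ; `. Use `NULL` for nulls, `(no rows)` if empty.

Rows where pages >= 631 → pages values: [720, 691, 826, 637, 739].
MIN of non-NULL values = 637.

637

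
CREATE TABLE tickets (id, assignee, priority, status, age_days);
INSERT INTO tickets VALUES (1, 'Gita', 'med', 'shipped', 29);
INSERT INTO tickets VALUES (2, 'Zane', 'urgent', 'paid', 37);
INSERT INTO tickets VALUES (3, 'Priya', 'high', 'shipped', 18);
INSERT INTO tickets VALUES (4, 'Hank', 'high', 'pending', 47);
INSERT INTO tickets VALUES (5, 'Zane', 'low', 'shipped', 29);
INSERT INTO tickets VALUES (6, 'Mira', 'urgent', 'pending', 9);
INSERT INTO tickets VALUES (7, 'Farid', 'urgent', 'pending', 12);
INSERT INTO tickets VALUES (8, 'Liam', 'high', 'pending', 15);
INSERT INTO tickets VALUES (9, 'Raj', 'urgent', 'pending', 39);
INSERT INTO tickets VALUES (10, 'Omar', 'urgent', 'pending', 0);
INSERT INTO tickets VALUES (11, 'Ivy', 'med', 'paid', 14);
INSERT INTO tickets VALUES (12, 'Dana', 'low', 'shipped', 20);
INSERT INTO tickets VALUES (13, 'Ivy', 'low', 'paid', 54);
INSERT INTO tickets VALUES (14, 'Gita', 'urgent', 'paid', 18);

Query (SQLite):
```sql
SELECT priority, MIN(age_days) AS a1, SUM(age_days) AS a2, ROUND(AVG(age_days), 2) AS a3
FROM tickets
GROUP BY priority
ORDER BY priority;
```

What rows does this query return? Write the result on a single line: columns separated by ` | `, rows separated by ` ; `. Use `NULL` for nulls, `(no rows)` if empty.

high | 15 | 80 | 26.67 ; low | 20 | 103 | 34.33 ; med | 14 | 43 | 21.5 ; urgent | 0 | 115 | 19.17

Group tickets by priority.
Per group compute: MIN(age_days), SUM(age_days), ROUND(AVG(age_days), 2).
  high: ids {3, 4, 8} → MIN(age_days)=15, SUM(age_days)=80, ROUND(AVG(age_days), 2)=26.67
  low: ids {5, 12, 13} → MIN(age_days)=20, SUM(age_days)=103, ROUND(AVG(age_days), 2)=34.33
  med: ids {1, 11} → MIN(age_days)=14, SUM(age_days)=43, ROUND(AVG(age_days), 2)=21.5
  urgent: ids {2, 6, 7, 9, 10, 14} → MIN(age_days)=0, SUM(age_days)=115, ROUND(AVG(age_days), 2)=19.17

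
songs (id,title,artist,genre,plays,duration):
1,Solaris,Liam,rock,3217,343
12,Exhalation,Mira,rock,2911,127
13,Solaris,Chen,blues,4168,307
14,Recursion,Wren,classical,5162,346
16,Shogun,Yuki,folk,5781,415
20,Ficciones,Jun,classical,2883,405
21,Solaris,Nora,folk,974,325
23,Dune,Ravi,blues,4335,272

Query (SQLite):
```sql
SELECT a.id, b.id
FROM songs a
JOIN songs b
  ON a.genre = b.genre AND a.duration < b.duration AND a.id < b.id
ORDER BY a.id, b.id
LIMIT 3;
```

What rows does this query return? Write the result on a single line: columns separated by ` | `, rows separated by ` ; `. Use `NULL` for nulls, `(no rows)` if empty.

14 | 20

Pairs (a,b) with same genre, a.duration < b.duration, a.id < b.id.
genre groups: blues:{13,23} classical:{14,20} folk:{16,21} rock:{1,12}
Ordered by (a.id, b.id); first 3.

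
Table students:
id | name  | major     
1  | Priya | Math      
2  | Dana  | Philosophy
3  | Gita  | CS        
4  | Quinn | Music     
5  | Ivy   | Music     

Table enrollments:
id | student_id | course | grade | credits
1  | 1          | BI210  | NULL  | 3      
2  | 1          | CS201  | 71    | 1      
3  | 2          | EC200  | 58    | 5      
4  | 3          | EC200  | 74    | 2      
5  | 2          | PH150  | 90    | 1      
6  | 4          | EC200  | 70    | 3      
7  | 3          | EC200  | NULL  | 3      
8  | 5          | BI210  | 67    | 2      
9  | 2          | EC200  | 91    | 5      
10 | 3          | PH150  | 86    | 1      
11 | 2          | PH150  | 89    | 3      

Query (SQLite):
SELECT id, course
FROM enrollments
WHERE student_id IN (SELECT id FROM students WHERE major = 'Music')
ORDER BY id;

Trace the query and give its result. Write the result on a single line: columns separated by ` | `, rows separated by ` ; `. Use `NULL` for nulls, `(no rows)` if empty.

6 | EC200 ; 8 | BI210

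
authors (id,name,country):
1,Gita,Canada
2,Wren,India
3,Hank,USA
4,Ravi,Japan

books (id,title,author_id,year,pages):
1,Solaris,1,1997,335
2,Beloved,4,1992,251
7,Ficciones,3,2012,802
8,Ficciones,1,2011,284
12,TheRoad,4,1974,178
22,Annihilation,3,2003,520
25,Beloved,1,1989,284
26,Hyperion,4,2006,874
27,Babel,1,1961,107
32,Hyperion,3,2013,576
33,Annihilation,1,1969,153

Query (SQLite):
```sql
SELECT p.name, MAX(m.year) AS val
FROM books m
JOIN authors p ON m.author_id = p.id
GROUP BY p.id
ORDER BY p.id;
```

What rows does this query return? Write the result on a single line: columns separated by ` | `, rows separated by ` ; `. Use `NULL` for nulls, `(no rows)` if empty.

Join each books row to its authors via author_id.
Group joined rows by authors.id; compute MAX(m.year) per group.
  1: ids {1, 8, 25, 27, 33} → MAX(m.year)=2011
  3: ids {7, 22, 32} → MAX(m.year)=2013
  4: ids {2, 12, 26} → MAX(m.year)=2006

Gita | 2011 ; Hank | 2013 ; Ravi | 2006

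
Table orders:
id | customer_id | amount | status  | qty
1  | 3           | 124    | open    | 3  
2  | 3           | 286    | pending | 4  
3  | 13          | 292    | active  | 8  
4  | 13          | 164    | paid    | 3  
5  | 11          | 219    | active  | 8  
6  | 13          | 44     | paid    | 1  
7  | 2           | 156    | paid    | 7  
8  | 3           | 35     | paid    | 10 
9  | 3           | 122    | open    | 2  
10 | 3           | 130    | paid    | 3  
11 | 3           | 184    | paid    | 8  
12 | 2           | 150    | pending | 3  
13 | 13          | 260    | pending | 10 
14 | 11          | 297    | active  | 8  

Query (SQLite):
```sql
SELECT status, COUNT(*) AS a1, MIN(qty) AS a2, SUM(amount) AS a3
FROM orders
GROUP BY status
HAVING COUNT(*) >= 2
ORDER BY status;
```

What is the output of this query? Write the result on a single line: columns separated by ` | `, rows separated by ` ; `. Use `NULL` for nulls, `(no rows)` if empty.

active | 3 | 8 | 808 ; open | 2 | 2 | 246 ; paid | 6 | 1 | 713 ; pending | 3 | 3 | 696

Group orders by status.
Per group compute: COUNT(*), MIN(qty), SUM(amount).
HAVING: drop groups with fewer than 2 rows.
  active: ids {3, 5, 14} → COUNT(*)=3, MIN(qty)=8, SUM(amount)=808
  open: ids {1, 9} → COUNT(*)=2, MIN(qty)=2, SUM(amount)=246
  paid: ids {4, 6, 7, 8, 10, 11} → COUNT(*)=6, MIN(qty)=1, SUM(amount)=713
  pending: ids {2, 12, 13} → COUNT(*)=3, MIN(qty)=3, SUM(amount)=696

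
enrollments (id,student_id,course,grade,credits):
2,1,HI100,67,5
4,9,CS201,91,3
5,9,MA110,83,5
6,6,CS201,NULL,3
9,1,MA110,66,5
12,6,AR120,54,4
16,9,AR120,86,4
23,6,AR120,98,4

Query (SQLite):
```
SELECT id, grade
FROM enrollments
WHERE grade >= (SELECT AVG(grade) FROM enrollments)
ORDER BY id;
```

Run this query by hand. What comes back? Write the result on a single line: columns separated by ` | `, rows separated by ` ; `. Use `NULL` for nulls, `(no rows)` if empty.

4 | 91 ; 5 | 83 ; 16 | 86 ; 23 | 98

Scalar subquery: AVG(grade) over all enrollments rows = 77.857143 (≈; comparison uses full precision).
Keep rows where grade >= that value.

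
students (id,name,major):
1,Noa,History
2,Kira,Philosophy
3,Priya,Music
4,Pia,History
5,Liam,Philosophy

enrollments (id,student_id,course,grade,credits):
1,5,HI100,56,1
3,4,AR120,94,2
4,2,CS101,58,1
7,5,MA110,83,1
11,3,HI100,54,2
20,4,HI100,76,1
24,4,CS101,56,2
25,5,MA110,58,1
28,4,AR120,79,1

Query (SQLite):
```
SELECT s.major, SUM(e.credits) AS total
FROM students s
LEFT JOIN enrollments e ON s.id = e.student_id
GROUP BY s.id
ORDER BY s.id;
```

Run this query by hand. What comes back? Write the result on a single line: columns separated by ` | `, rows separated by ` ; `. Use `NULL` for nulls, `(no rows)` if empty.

LEFT JOIN keeps every students row; unmatched ones get NULL for enrollments columns.
Group by students.id and compute SUM(e.credits). SUM over an all-NULL group is NULL.
  1: ids {—} → SUM(e.credits)=NULL
  2: ids {4} → SUM(e.credits)=1
  3: ids {11} → SUM(e.credits)=2
  4: ids {3, 20, 24, 28} → SUM(e.credits)=6
  5: ids {1, 7, 25} → SUM(e.credits)=3

History | NULL ; Philosophy | 1 ; Music | 2 ; History | 6 ; Philosophy | 3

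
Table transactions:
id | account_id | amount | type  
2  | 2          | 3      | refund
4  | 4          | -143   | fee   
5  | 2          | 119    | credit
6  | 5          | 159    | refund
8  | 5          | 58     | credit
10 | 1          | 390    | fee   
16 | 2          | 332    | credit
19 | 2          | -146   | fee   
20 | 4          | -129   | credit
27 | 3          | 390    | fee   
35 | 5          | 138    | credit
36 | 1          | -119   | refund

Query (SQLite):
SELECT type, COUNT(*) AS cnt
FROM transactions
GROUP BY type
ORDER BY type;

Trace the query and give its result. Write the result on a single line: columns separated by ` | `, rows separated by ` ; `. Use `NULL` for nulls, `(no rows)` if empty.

credit | 5 ; fee | 4 ; refund | 3

Partition transactions by type; compute COUNT(*) within each group.
  credit: ids {5, 8, 16, 20, 35} → COUNT(*)=5
  fee: ids {4, 10, 19, 27} → COUNT(*)=4
  refund: ids {2, 6, 36} → COUNT(*)=3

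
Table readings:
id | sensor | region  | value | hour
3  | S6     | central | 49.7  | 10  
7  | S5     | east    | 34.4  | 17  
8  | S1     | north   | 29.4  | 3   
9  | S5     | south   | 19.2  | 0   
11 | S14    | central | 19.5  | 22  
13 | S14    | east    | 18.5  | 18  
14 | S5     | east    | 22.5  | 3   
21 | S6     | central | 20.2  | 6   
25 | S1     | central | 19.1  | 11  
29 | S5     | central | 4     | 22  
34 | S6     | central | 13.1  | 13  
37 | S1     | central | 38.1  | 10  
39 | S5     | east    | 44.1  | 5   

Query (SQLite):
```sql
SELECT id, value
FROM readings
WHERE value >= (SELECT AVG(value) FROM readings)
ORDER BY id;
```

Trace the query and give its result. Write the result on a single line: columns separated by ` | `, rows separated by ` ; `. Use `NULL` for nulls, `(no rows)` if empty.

Scalar subquery: AVG(value) over all readings rows = 25.523077 (≈; comparison uses full precision).
Keep rows where value >= that value.

3 | 49.7 ; 7 | 34.4 ; 8 | 29.4 ; 37 | 38.1 ; 39 | 44.1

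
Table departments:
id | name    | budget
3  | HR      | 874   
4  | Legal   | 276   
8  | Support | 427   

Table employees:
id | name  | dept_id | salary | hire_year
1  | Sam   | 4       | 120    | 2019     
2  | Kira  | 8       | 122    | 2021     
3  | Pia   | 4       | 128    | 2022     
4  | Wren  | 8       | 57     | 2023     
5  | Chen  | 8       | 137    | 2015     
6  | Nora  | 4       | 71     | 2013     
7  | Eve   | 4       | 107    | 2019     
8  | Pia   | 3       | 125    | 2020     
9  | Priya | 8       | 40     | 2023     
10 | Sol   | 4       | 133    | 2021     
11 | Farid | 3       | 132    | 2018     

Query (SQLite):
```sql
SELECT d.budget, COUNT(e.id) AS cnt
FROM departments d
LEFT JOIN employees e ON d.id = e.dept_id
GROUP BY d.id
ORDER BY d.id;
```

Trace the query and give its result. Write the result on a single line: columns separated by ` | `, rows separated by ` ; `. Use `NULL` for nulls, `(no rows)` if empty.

LEFT JOIN keeps every departments row; unmatched ones get NULL for employees columns.
Group by departments.id and compute COUNT(e.id). COUNT(col) of an all-NULL group is 0.
  3: ids {8, 11} → COUNT(e.id)=2
  4: ids {1, 3, 6, 7, 10} → COUNT(e.id)=5
  8: ids {2, 4, 5, 9} → COUNT(e.id)=4

874 | 2 ; 276 | 5 ; 427 | 4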